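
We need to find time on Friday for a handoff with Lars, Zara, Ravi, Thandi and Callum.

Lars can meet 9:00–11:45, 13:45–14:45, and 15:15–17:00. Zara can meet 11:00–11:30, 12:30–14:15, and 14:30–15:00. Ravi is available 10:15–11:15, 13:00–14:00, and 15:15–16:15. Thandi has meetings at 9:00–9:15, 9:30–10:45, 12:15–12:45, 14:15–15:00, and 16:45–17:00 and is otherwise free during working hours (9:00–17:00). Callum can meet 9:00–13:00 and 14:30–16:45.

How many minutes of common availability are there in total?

15 minutes

Thandi free within 09:00–17:00: 09:15–09:30, 10:45–12:15, 12:45–14:15, 15:00–16:45.
Lars ∩ Zara: 11:00–11:30, 13:45–14:15, 14:30–14:45.
Lars ∩ Zara ∩ Ravi: 11:00–11:15, 13:45–14:00.
Lars ∩ Zara ∩ Ravi ∩ Thandi: 11:00–11:15, 13:45–14:00.
Lars ∩ Zara ∩ Ravi ∩ Thandi ∩ Callum: 11:00–11:15.
Total common minutes: 15.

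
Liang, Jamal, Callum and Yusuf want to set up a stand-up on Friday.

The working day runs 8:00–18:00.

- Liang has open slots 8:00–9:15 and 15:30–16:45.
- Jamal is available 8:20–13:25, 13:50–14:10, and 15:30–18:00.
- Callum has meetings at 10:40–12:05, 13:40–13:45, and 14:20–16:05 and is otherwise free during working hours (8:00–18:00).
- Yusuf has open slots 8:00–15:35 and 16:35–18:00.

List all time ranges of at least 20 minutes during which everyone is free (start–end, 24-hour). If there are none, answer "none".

Callum free within 08:00–18:00: 08:00–10:40, 12:05–13:40, 13:45–14:20, 16:05–18:00.
Liang ∩ Jamal: 08:20–09:15, 15:30–16:45.
Liang ∩ Jamal ∩ Callum: 08:20–09:15, 16:05–16:45.
Liang ∩ Jamal ∩ Callum ∩ Yusuf: 08:20–09:15, 16:35–16:45.
Windows ≥ 20 min: 08:20–09:15.

08:20–09:15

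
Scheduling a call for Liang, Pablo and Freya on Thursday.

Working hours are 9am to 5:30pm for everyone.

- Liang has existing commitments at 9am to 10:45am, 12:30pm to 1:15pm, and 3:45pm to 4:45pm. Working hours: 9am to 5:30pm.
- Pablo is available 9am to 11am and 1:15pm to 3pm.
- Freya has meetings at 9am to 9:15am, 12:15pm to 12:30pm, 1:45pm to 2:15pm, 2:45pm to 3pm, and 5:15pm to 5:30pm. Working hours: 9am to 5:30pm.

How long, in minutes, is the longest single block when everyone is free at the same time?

30 minutes

Liang free within 09:00–17:30: 10:45–12:30, 13:15–15:45, 16:45–17:30.
Freya free within 09:00–17:30: 09:15–12:15, 12:30–13:45, 14:15–14:45, 15:00–17:15.
Liang ∩ Pablo: 10:45–11:00, 13:15–15:00.
Liang ∩ Pablo ∩ Freya: 10:45–11:00, 13:15–13:45, 14:15–14:45.
Common window lengths: 15, 30, 30 min; longest is 30.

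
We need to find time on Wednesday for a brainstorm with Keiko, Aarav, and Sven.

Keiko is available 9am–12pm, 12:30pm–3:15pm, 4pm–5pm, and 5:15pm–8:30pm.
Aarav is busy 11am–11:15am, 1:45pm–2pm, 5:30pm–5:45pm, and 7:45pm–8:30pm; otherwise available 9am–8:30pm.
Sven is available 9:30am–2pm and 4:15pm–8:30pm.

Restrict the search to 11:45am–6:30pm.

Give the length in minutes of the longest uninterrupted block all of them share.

75 minutes

Aarav free within 09:00–20:30: 09:00–11:00, 11:15–13:45, 14:00–17:30, 17:45–19:45.
Keiko ∩ Aarav: 09:00–11:00, 11:15–12:00, 12:30–13:45, 14:00–15:15, 16:00–17:00, 17:15–17:30, 17:45–19:45.
Keiko ∩ Aarav ∩ Sven: 09:30–11:00, 11:15–12:00, 12:30–13:45, 16:15–17:00, 17:15–17:30, 17:45–19:45.
Restricted to 11:45–18:30: 11:45–12:00, 12:30–13:45, 16:15–17:00, 17:15–17:30, 17:45–18:30.
Common window lengths: 15, 75, 45, 15, 45 min; longest is 75.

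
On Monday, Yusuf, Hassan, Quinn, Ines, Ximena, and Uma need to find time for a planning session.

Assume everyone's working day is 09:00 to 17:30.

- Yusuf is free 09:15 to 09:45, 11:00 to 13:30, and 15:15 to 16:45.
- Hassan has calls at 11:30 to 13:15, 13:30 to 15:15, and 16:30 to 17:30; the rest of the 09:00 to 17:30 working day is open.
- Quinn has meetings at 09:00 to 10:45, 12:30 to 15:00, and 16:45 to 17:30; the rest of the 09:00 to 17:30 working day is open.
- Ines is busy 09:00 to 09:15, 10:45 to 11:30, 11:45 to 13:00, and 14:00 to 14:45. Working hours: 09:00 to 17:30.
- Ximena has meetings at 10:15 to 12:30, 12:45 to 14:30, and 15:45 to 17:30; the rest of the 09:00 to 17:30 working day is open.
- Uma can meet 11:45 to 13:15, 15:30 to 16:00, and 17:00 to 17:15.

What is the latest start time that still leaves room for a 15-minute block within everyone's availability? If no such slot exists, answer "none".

Hassan free within 09:00–17:30: 09:00–11:30, 13:15–13:30, 15:15–16:30.
Quinn free within 09:00–17:30: 10:45–12:30, 15:00–16:45.
Ines free within 09:00–17:30: 09:15–10:45, 11:30–11:45, 13:00–14:00, 14:45–17:30.
Ximena free within 09:00–17:30: 09:00–10:15, 12:30–12:45, 14:30–15:45.
Yusuf ∩ Hassan: 09:15–09:45, 11:00–11:30, 13:15–13:30, 15:15–16:30.
Yusuf ∩ Hassan ∩ Quinn: 11:00–11:30, 15:15–16:30.
Yusuf ∩ Hassan ∩ Quinn ∩ Ines: 15:15–16:30.
Yusuf ∩ Hassan ∩ Quinn ∩ Ines ∩ Ximena: 15:15–15:45.
Yusuf ∩ Hassan ∩ Quinn ∩ Ines ∩ Ximena ∩ Uma: 15:30–15:45.
Windows ≥ 15 min: 15:30–15:45.
Latest start in the last window 15:30–15:45 is 15:45 − 15 min = 15:30.

15:30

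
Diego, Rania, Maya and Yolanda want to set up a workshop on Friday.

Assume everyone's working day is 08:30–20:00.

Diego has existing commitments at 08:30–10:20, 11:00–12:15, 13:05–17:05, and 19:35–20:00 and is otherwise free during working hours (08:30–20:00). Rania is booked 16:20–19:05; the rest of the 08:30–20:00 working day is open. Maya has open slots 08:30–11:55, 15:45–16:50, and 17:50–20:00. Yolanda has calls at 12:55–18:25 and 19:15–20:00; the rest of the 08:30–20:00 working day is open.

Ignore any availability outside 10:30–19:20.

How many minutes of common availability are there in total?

40 minutes

Diego free within 08:30–20:00: 10:20–11:00, 12:15–13:05, 17:05–19:35.
Rania free within 08:30–20:00: 08:30–16:20, 19:05–20:00.
Yolanda free within 08:30–20:00: 08:30–12:55, 18:25–19:15.
Diego ∩ Rania: 10:20–11:00, 12:15–13:05, 19:05–19:35.
Diego ∩ Rania ∩ Maya: 10:20–11:00, 19:05–19:35.
Diego ∩ Rania ∩ Maya ∩ Yolanda: 10:20–11:00, 19:05–19:15.
Restricted to 10:30–19:20: 10:30–11:00, 19:05–19:15.
Total common minutes: 30 + 10 = 40.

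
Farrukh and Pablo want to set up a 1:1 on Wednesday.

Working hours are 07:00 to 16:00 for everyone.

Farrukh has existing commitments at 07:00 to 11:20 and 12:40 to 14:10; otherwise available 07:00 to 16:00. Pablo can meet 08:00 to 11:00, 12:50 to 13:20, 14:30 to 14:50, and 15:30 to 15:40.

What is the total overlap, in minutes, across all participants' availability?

30 minutes

Farrukh free within 07:00–16:00: 11:20–12:40, 14:10–16:00.
Farrukh ∩ Pablo: 14:30–14:50, 15:30–15:40.
Total common minutes: 20 + 10 = 30.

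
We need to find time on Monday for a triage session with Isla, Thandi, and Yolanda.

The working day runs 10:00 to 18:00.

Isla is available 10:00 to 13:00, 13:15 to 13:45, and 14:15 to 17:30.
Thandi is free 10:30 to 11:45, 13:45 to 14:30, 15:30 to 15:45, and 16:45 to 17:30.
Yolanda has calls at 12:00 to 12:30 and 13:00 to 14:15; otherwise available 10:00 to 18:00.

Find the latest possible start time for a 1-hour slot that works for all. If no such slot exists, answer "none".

10:45

Yolanda free within 10:00–18:00: 10:00–12:00, 12:30–13:00, 14:15–18:00.
Isla ∩ Thandi: 10:30–11:45, 14:15–14:30, 15:30–15:45, 16:45–17:30.
Isla ∩ Thandi ∩ Yolanda: 10:30–11:45, 14:15–14:30, 15:30–15:45, 16:45–17:30.
Windows ≥ 60 min: 10:30–11:45.
Latest start in the last window 10:30–11:45 is 11:45 − 60 min = 10:45.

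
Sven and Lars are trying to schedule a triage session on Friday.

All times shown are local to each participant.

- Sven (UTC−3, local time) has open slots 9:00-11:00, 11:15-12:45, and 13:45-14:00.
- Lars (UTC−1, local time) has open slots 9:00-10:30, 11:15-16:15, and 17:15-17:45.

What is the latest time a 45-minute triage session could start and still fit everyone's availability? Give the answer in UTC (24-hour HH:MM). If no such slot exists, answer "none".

Sven → UTC: 12:00–14:00, 14:15–15:45, 16:45–17:00.
Lars → UTC: 10:00–11:30, 12:15–17:15, 18:15–18:45.
Sven ∩ Lars: 12:15–14:00, 14:15–15:45, 16:45–17:00.
Windows ≥ 45 min: 12:15–14:00, 14:15–15:45.
Latest start in the last window 14:15–15:45 is 15:45 − 45 min = 15:00.

15:00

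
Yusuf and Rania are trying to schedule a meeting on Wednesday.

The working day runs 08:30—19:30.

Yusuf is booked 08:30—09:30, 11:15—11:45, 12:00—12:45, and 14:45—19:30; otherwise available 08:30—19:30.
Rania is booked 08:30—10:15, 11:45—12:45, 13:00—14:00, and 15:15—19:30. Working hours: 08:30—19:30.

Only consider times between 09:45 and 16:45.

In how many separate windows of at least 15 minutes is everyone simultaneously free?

Yusuf free within 08:30–19:30: 09:30–11:15, 11:45–12:00, 12:45–14:45.
Rania free within 08:30–19:30: 10:15–11:45, 12:45–13:00, 14:00–15:15.
Yusuf ∩ Rania: 10:15–11:15, 12:45–13:00, 14:00–14:45.
Restricted to 09:45–16:45: 10:15–11:15, 12:45–13:00, 14:00–14:45.
Windows ≥ 15 min: 10:15–11:15, 12:45–13:00, 14:00–14:45.
That's 3 windows.

3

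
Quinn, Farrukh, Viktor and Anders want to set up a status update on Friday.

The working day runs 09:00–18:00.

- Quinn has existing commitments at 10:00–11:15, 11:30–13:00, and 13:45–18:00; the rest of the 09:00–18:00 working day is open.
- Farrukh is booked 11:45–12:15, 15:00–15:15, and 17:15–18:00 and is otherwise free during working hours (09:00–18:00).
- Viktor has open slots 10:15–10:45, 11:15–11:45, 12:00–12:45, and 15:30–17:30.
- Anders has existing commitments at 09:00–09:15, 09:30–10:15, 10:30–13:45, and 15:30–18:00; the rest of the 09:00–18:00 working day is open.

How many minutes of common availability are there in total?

0 minutes

Quinn free within 09:00–18:00: 09:00–10:00, 11:15–11:30, 13:00–13:45.
Farrukh free within 09:00–18:00: 09:00–11:45, 12:15–15:00, 15:15–17:15.
Anders free within 09:00–18:00: 09:15–09:30, 10:15–10:30, 13:45–15:30.
Quinn ∩ Farrukh: 09:00–10:00, 11:15–11:30, 13:00–13:45.
Quinn ∩ Farrukh ∩ Viktor: 11:15–11:30.
Quinn ∩ Farrukh ∩ Viktor ∩ Anders: (none).
Total common minutes: 0.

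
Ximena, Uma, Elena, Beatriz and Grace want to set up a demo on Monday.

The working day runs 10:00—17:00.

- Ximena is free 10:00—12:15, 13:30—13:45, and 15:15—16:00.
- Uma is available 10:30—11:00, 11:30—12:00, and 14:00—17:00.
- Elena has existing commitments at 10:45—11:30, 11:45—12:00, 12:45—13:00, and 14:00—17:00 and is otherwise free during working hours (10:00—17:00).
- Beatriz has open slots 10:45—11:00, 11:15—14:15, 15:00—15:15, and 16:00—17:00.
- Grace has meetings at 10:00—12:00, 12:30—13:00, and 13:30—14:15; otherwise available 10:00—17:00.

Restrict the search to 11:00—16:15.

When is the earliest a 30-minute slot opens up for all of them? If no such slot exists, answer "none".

Elena free within 10:00–17:00: 10:00–10:45, 11:30–11:45, 12:00–12:45, 13:00–14:00.
Grace free within 10:00–17:00: 12:00–12:30, 13:00–13:30, 14:15–17:00.
Ximena ∩ Uma: 10:30–11:00, 11:30–12:00, 15:15–16:00.
Ximena ∩ Uma ∩ Elena: 10:30–10:45, 11:30–11:45.
Ximena ∩ Uma ∩ Elena ∩ Beatriz: 11:30–11:45.
Ximena ∩ Uma ∩ Elena ∩ Beatriz ∩ Grace: (none).
Restricted to 11:00–16:15: (none).
Windows ≥ 30 min: (none).

none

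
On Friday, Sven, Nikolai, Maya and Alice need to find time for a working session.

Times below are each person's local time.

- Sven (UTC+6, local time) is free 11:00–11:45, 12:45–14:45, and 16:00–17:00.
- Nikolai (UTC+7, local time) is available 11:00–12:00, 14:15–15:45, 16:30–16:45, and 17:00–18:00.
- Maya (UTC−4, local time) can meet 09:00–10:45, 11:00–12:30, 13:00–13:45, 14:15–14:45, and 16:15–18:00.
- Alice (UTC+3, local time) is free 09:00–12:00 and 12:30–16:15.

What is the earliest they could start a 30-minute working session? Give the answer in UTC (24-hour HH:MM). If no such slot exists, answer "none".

Sven → UTC: 05:00–05:45, 06:45–08:45, 10:00–11:00.
Nikolai → UTC: 04:00–05:00, 07:15–08:45, 09:30–09:45, 10:00–11:00.
Maya → UTC: 13:00–14:45, 15:00–16:30, 17:00–17:45, 18:15–18:45, 20:15–22:00.
Alice → UTC: 06:00–09:00, 09:30–13:15.
Sven ∩ Nikolai: 07:15–08:45, 10:00–11:00.
Sven ∩ Nikolai ∩ Maya: (none).
Sven ∩ Nikolai ∩ Maya ∩ Alice: (none).
Windows ≥ 30 min: (none).

none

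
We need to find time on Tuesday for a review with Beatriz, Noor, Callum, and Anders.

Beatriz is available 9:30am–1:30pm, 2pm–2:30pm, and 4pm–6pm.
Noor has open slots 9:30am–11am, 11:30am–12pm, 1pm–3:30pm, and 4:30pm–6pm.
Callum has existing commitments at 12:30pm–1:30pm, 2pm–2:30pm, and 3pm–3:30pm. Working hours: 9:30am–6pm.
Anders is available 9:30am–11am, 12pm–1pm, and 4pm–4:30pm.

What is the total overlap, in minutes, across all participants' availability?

90 minutes

Callum free within 09:30–18:00: 09:30–12:30, 13:30–14:00, 14:30–15:00, 15:30–18:00.
Beatriz ∩ Noor: 09:30–11:00, 11:30–12:00, 13:00–13:30, 14:00–14:30, 16:30–18:00.
Beatriz ∩ Noor ∩ Callum: 09:30–11:00, 11:30–12:00, 16:30–18:00.
Beatriz ∩ Noor ∩ Callum ∩ Anders: 09:30–11:00.
Total common minutes: 90.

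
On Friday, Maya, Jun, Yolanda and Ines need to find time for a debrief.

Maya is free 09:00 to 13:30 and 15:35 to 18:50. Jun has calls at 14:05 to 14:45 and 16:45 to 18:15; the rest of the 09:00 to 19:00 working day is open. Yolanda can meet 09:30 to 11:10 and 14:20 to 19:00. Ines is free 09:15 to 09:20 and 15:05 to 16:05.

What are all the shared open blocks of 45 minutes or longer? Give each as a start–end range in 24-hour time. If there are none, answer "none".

Jun free within 09:00–19:00: 09:00–14:05, 14:45–16:45, 18:15–19:00.
Maya ∩ Jun: 09:00–13:30, 15:35–16:45, 18:15–18:50.
Maya ∩ Jun ∩ Yolanda: 09:30–11:10, 15:35–16:45, 18:15–18:50.
Maya ∩ Jun ∩ Yolanda ∩ Ines: 15:35–16:05.
Windows ≥ 45 min: (none).

none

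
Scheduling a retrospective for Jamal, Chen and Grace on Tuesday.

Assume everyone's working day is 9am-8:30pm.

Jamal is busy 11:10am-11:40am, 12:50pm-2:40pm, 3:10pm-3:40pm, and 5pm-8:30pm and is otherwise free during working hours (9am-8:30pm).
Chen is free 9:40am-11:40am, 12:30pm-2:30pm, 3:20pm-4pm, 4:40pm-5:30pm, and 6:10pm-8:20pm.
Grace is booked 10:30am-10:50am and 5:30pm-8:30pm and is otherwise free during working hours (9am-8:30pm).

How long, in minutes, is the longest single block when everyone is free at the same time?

50 minutes

Jamal free within 09:00–20:30: 09:00–11:10, 11:40–12:50, 14:40–15:10, 15:40–17:00.
Grace free within 09:00–20:30: 09:00–10:30, 10:50–17:30.
Jamal ∩ Chen: 09:40–11:10, 12:30–12:50, 15:40–16:00, 16:40–17:00.
Jamal ∩ Chen ∩ Grace: 09:40–10:30, 10:50–11:10, 12:30–12:50, 15:40–16:00, 16:40–17:00.
Common window lengths: 50, 20, 20, 20, 20 min; longest is 50.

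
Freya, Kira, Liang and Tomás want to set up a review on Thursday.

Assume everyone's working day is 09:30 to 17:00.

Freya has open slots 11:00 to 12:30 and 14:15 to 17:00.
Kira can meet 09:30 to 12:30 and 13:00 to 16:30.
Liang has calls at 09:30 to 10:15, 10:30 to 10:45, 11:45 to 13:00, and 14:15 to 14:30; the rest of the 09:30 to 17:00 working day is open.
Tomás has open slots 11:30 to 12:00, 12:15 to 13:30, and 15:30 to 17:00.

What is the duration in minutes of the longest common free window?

60 minutes

Liang free within 09:30–17:00: 10:15–10:30, 10:45–11:45, 13:00–14:15, 14:30–17:00.
Freya ∩ Kira: 11:00–12:30, 14:15–16:30.
Freya ∩ Kira ∩ Liang: 11:00–11:45, 14:30–16:30.
Freya ∩ Kira ∩ Liang ∩ Tomás: 11:30–11:45, 15:30–16:30.
Common window lengths: 15, 60 min; longest is 60.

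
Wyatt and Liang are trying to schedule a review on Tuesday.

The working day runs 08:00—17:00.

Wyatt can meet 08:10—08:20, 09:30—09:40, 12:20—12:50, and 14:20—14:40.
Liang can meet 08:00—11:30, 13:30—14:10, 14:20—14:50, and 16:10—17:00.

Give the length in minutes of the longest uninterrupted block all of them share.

20 minutes

Wyatt ∩ Liang: 08:10–08:20, 09:30–09:40, 14:20–14:40.
Common window lengths: 10, 10, 20 min; longest is 20.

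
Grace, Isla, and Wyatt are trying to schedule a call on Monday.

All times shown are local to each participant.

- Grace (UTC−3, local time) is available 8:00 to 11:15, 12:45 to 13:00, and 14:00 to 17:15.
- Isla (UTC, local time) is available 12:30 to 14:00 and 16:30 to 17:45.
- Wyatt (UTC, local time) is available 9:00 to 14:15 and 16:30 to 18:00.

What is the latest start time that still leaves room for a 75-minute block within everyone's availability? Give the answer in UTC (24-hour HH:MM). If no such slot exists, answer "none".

Grace → UTC: 11:00–14:15, 15:45–16:00, 17:00–20:15.
Isla → UTC: 12:30–14:00, 16:30–17:45.
Wyatt → UTC: 09:00–14:15, 16:30–18:00.
Grace ∩ Isla: 12:30–14:00, 17:00–17:45.
Grace ∩ Isla ∩ Wyatt: 12:30–14:00, 17:00–17:45.
Windows ≥ 75 min: 12:30–14:00.
Latest start in the last window 12:30–14:00 is 14:00 − 75 min = 12:45.

12:45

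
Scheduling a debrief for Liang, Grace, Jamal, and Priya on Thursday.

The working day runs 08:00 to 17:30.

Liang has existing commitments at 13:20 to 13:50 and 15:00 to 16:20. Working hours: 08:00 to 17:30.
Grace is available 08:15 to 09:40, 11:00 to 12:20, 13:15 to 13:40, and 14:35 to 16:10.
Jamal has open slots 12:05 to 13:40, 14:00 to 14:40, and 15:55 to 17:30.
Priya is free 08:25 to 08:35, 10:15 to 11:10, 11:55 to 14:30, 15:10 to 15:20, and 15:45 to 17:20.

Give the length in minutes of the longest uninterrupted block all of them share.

15 minutes

Liang free within 08:00–17:30: 08:00–13:20, 13:50–15:00, 16:20–17:30.
Liang ∩ Grace: 08:15–09:40, 11:00–12:20, 13:15–13:20, 14:35–15:00.
Liang ∩ Grace ∩ Jamal: 12:05–12:20, 13:15–13:20, 14:35–14:40.
Liang ∩ Grace ∩ Jamal ∩ Priya: 12:05–12:20, 13:15–13:20.
Common window lengths: 15, 5 min; longest is 15.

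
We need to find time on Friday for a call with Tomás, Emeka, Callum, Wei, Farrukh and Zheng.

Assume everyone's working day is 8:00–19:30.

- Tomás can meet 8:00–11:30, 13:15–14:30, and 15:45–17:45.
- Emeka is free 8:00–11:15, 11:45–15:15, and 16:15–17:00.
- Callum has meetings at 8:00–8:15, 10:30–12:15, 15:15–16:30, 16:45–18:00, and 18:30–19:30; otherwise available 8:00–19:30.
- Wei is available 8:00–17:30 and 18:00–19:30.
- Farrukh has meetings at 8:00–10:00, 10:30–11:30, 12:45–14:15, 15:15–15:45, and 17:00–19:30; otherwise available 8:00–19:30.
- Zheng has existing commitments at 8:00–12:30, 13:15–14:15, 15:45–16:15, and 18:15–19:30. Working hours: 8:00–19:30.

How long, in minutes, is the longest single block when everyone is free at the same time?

15 minutes

Callum free within 08:00–19:30: 08:15–10:30, 12:15–15:15, 16:30–16:45, 18:00–18:30.
Farrukh free within 08:00–19:30: 10:00–10:30, 11:30–12:45, 14:15–15:15, 15:45–17:00.
Zheng free within 08:00–19:30: 12:30–13:15, 14:15–15:45, 16:15–18:15.
Tomás ∩ Emeka: 08:00–11:15, 13:15–14:30, 16:15–17:00.
Tomás ∩ Emeka ∩ Callum: 08:15–10:30, 13:15–14:30, 16:30–16:45.
Tomás ∩ Emeka ∩ Callum ∩ Wei: 08:15–10:30, 13:15–14:30, 16:30–16:45.
Tomás ∩ Emeka ∩ Callum ∩ Wei ∩ Farrukh: 10:00–10:30, 14:15–14:30, 16:30–16:45.
Tomás ∩ Emeka ∩ Callum ∩ Wei ∩ Farrukh ∩ Zheng: 14:15–14:30, 16:30–16:45.
Common window lengths: 15, 15 min; longest is 15.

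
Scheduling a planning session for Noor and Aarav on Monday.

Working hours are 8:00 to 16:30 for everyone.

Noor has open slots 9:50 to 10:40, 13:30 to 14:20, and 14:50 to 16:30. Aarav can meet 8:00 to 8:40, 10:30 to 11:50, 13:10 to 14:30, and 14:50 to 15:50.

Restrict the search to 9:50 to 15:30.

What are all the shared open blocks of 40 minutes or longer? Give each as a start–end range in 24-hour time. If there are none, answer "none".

13:30–14:20, 14:50–15:30

Noor ∩ Aarav: 10:30–10:40, 13:30–14:20, 14:50–15:50.
Restricted to 09:50–15:30: 10:30–10:40, 13:30–14:20, 14:50–15:30.
Windows ≥ 40 min: 13:30–14:20, 14:50–15:30.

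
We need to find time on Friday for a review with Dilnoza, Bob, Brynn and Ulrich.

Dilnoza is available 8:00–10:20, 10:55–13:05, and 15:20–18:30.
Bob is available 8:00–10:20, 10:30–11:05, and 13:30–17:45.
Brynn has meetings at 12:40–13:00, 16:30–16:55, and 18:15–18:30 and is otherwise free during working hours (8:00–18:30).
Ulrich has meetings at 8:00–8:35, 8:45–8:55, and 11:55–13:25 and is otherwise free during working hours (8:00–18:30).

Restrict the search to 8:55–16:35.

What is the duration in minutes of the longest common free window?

85 minutes

Brynn free within 08:00–18:30: 08:00–12:40, 13:00–16:30, 16:55–18:15.
Ulrich free within 08:00–18:30: 08:35–08:45, 08:55–11:55, 13:25–18:30.
Dilnoza ∩ Bob: 08:00–10:20, 10:55–11:05, 15:20–17:45.
Dilnoza ∩ Bob ∩ Brynn: 08:00–10:20, 10:55–11:05, 15:20–16:30, 16:55–17:45.
Dilnoza ∩ Bob ∩ Brynn ∩ Ulrich: 08:35–08:45, 08:55–10:20, 10:55–11:05, 15:20–16:30, 16:55–17:45.
Restricted to 08:55–16:35: 08:55–10:20, 10:55–11:05, 15:20–16:30.
Common window lengths: 85, 10, 70 min; longest is 85.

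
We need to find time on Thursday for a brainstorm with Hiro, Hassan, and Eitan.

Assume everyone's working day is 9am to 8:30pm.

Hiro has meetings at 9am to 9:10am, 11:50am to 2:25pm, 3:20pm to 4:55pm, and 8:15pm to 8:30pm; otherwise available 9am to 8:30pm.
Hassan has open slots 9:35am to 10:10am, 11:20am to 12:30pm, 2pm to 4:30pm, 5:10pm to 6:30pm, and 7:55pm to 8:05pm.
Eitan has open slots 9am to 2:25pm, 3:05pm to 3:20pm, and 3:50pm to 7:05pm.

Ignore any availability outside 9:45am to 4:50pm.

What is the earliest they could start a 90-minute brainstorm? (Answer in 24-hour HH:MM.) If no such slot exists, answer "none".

Hiro free within 09:00–20:30: 09:10–11:50, 14:25–15:20, 16:55–20:15.
Hiro ∩ Hassan: 09:35–10:10, 11:20–11:50, 14:25–15:20, 17:10–18:30, 19:55–20:05.
Hiro ∩ Hassan ∩ Eitan: 09:35–10:10, 11:20–11:50, 15:05–15:20, 17:10–18:30.
Restricted to 09:45–16:50: 09:45–10:10, 11:20–11:50, 15:05–15:20.
Windows ≥ 90 min: (none).

none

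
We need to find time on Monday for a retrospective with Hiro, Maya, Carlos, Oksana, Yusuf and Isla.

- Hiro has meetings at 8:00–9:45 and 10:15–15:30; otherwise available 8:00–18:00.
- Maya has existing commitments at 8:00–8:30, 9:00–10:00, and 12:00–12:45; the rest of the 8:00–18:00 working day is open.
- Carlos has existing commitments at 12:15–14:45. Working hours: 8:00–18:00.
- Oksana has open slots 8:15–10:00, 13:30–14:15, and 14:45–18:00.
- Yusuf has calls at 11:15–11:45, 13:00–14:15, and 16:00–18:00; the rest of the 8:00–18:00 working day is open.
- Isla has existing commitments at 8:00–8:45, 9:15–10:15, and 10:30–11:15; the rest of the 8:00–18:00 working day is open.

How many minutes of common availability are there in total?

30 minutes

Hiro free within 08:00–18:00: 09:45–10:15, 15:30–18:00.
Maya free within 08:00–18:00: 08:30–09:00, 10:00–12:00, 12:45–18:00.
Carlos free within 08:00–18:00: 08:00–12:15, 14:45–18:00.
Yusuf free within 08:00–18:00: 08:00–11:15, 11:45–13:00, 14:15–16:00.
Isla free within 08:00–18:00: 08:45–09:15, 10:15–10:30, 11:15–18:00.
Hiro ∩ Maya: 10:00–10:15, 15:30–18:00.
Hiro ∩ Maya ∩ Carlos: 10:00–10:15, 15:30–18:00.
Hiro ∩ Maya ∩ Carlos ∩ Oksana: 15:30–18:00.
Hiro ∩ Maya ∩ Carlos ∩ Oksana ∩ Yusuf: 15:30–16:00.
Hiro ∩ Maya ∩ Carlos ∩ Oksana ∩ Yusuf ∩ Isla: 15:30–16:00.
Total common minutes: 30.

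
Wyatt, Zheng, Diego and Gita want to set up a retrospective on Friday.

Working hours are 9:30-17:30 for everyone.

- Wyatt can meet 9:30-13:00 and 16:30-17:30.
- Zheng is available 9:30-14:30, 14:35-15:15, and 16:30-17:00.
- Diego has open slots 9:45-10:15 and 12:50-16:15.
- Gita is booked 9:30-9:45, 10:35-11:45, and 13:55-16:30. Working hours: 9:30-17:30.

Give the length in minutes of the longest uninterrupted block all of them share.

30 minutes

Gita free within 09:30–17:30: 09:45–10:35, 11:45–13:55, 16:30–17:30.
Wyatt ∩ Zheng: 09:30–13:00, 16:30–17:00.
Wyatt ∩ Zheng ∩ Diego: 09:45–10:15, 12:50–13:00.
Wyatt ∩ Zheng ∩ Diego ∩ Gita: 09:45–10:15, 12:50–13:00.
Common window lengths: 30, 10 min; longest is 30.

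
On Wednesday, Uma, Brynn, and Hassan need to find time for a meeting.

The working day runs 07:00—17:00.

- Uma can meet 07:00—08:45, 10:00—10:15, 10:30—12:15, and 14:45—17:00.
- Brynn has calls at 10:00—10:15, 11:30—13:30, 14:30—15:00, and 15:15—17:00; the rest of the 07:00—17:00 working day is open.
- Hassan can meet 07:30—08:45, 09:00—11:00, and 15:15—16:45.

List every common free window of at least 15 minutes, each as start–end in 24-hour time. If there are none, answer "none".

Brynn free within 07:00–17:00: 07:00–10:00, 10:15–11:30, 13:30–14:30, 15:00–15:15.
Uma ∩ Brynn: 07:00–08:45, 10:30–11:30, 15:00–15:15.
Uma ∩ Brynn ∩ Hassan: 07:30–08:45, 10:30–11:00.
Windows ≥ 15 min: 07:30–08:45, 10:30–11:00.

07:30–08:45, 10:30–11:00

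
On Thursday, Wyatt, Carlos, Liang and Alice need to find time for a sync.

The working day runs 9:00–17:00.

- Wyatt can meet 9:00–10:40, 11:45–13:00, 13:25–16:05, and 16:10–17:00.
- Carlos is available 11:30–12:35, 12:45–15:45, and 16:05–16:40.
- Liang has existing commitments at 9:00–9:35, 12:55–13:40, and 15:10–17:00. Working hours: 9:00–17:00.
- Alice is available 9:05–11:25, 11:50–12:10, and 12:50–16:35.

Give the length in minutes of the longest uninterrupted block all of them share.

Liang free within 09:00–17:00: 09:35–12:55, 13:40–15:10.
Wyatt ∩ Carlos: 11:45–12:35, 12:45–13:00, 13:25–15:45, 16:10–16:40.
Wyatt ∩ Carlos ∩ Liang: 11:45–12:35, 12:45–12:55, 13:40–15:10.
Wyatt ∩ Carlos ∩ Liang ∩ Alice: 11:50–12:10, 12:50–12:55, 13:40–15:10.
Common window lengths: 20, 5, 90 min; longest is 90.

90 minutes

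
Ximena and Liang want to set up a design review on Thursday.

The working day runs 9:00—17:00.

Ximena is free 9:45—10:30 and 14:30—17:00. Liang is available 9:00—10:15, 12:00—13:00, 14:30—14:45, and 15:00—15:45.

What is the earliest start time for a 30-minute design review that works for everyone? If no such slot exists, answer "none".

Ximena ∩ Liang: 09:45–10:15, 14:30–14:45, 15:00–15:45.
Windows ≥ 30 min: 09:45–10:15, 15:00–15:45.
Earliest such window starts at 09:45.

09:45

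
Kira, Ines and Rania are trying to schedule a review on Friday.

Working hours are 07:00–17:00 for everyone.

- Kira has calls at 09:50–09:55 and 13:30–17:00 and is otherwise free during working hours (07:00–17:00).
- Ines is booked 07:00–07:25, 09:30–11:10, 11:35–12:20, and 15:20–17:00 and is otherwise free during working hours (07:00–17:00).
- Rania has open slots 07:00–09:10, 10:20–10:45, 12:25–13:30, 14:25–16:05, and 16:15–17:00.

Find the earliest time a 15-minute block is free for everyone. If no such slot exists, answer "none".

Kira free within 07:00–17:00: 07:00–09:50, 09:55–13:30.
Ines free within 07:00–17:00: 07:25–09:30, 11:10–11:35, 12:20–15:20.
Kira ∩ Ines: 07:25–09:30, 11:10–11:35, 12:20–13:30.
Kira ∩ Ines ∩ Rania: 07:25–09:10, 12:25–13:30.
Windows ≥ 15 min: 07:25–09:10, 12:25–13:30.
Earliest such window starts at 07:25.

07:25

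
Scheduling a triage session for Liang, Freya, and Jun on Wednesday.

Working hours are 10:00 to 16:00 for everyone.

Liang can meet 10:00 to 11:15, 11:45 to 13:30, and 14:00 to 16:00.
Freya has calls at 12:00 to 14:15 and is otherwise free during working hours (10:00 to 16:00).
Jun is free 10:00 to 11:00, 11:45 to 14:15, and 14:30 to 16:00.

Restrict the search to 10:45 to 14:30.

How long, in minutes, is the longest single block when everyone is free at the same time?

Freya free within 10:00–16:00: 10:00–12:00, 14:15–16:00.
Liang ∩ Freya: 10:00–11:15, 11:45–12:00, 14:15–16:00.
Liang ∩ Freya ∩ Jun: 10:00–11:00, 11:45–12:00, 14:30–16:00.
Restricted to 10:45–14:30: 10:45–11:00, 11:45–12:00.
Common window lengths: 15, 15 min; longest is 15.

15 minutes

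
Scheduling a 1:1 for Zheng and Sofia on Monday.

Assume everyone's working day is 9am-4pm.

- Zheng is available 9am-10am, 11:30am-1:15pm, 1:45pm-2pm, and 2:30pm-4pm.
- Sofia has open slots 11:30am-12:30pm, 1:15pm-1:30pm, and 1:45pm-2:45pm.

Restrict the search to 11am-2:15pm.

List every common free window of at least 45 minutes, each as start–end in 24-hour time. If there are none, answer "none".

Zheng ∩ Sofia: 11:30–12:30, 13:45–14:00, 14:30–14:45.
Restricted to 11:00–14:15: 11:30–12:30, 13:45–14:00.
Windows ≥ 45 min: 11:30–12:30.

11:30–12:30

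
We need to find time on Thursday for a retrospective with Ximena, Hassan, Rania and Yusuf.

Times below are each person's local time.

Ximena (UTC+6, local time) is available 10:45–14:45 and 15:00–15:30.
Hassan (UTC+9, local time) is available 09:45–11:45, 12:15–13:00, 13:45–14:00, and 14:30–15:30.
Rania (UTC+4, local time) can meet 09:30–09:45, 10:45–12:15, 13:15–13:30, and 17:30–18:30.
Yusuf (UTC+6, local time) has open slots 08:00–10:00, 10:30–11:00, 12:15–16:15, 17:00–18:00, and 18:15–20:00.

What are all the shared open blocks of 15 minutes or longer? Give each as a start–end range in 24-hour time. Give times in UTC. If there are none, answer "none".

Ximena → UTC: 04:45–08:45, 09:00–09:30.
Hassan → UTC: 00:45–02:45, 03:15–04:00, 04:45–05:00, 05:30–06:30.
Rania → UTC: 05:30–05:45, 06:45–08:15, 09:15–09:30, 13:30–14:30.
Yusuf → UTC: 02:00–04:00, 04:30–05:00, 06:15–10:15, 11:00–12:00, 12:15–14:00.
Ximena ∩ Hassan: 04:45–05:00, 05:30–06:30.
Ximena ∩ Hassan ∩ Rania: 05:30–05:45.
Ximena ∩ Hassan ∩ Rania ∩ Yusuf: (none).
Windows ≥ 15 min: (none).

none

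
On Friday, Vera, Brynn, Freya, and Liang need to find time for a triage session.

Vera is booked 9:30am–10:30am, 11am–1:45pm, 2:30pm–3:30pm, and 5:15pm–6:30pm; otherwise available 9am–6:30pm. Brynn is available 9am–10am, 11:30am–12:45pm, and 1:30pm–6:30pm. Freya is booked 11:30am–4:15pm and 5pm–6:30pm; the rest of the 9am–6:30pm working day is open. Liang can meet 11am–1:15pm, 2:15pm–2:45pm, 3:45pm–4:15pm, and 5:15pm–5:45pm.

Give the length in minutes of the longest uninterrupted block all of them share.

0 minutes

Vera free within 09:00–18:30: 09:00–09:30, 10:30–11:00, 13:45–14:30, 15:30–17:15.
Freya free within 09:00–18:30: 09:00–11:30, 16:15–17:00.
Vera ∩ Brynn: 09:00–09:30, 13:45–14:30, 15:30–17:15.
Vera ∩ Brynn ∩ Freya: 09:00–09:30, 16:15–17:00.
Vera ∩ Brynn ∩ Freya ∩ Liang: (none).
No common window.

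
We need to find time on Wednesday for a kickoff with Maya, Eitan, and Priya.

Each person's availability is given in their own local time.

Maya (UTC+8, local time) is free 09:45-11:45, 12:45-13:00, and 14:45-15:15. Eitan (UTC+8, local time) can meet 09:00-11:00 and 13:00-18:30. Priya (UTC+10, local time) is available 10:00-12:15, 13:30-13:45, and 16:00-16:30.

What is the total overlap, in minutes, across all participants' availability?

Maya → UTC: 01:45–03:45, 04:45–05:00, 06:45–07:15.
Eitan → UTC: 01:00–03:00, 05:00–10:30.
Priya → UTC: 00:00–02:15, 03:30–03:45, 06:00–06:30.
Maya ∩ Eitan: 01:45–03:00, 06:45–07:15.
Maya ∩ Eitan ∩ Priya: 01:45–02:15.
Total common minutes: 30.

30 minutes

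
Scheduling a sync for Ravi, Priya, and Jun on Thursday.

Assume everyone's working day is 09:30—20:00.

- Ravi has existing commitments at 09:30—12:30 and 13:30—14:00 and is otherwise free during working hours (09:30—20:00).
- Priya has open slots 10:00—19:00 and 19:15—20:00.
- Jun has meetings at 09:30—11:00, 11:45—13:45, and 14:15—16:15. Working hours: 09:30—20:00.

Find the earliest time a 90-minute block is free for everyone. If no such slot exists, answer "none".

16:15

Ravi free within 09:30–20:00: 12:30–13:30, 14:00–20:00.
Jun free within 09:30–20:00: 11:00–11:45, 13:45–14:15, 16:15–20:00.
Ravi ∩ Priya: 12:30–13:30, 14:00–19:00, 19:15–20:00.
Ravi ∩ Priya ∩ Jun: 14:00–14:15, 16:15–19:00, 19:15–20:00.
Windows ≥ 90 min: 16:15–19:00.
Earliest such window starts at 16:15.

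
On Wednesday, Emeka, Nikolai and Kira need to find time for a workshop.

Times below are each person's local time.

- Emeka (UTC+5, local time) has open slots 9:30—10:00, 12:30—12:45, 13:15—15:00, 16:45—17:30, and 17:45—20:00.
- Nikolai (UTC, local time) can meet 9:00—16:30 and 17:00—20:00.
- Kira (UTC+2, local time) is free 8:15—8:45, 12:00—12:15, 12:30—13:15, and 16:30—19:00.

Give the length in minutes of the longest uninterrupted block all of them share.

30 minutes

Emeka → UTC: 04:30–05:00, 07:30–07:45, 08:15–10:00, 11:45–12:30, 12:45–15:00.
Nikolai → UTC: 09:00–16:30, 17:00–20:00.
Kira → UTC: 06:15–06:45, 10:00–10:15, 10:30–11:15, 14:30–17:00.
Emeka ∩ Nikolai: 09:00–10:00, 11:45–12:30, 12:45–15:00.
Emeka ∩ Nikolai ∩ Kira: 14:30–15:00.
Single common window of 30 minutes.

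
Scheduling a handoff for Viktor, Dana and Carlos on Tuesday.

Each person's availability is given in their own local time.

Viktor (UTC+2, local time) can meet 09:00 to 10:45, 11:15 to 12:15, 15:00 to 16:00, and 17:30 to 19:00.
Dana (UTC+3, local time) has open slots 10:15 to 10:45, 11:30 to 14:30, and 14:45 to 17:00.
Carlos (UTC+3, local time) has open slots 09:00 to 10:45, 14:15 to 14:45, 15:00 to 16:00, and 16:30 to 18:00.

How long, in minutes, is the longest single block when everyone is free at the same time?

Viktor → UTC: 07:00–08:45, 09:15–10:15, 13:00–14:00, 15:30–17:00.
Dana → UTC: 07:15–07:45, 08:30–11:30, 11:45–14:00.
Carlos → UTC: 06:00–07:45, 11:15–11:45, 12:00–13:00, 13:30–15:00.
Viktor ∩ Dana: 07:15–07:45, 08:30–08:45, 09:15–10:15, 13:00–14:00.
Viktor ∩ Dana ∩ Carlos: 07:15–07:45, 13:30–14:00.
Common window lengths: 30, 30 min; longest is 30.

30 minutes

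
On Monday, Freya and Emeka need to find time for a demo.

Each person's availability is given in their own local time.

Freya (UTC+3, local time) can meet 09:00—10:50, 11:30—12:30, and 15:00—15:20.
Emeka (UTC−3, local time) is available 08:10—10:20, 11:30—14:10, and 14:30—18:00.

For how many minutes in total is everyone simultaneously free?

20 minutes

Freya → UTC: 06:00–07:50, 08:30–09:30, 12:00–12:20.
Emeka → UTC: 11:10–13:20, 14:30–17:10, 17:30–21:00.
Freya ∩ Emeka: 12:00–12:20.
Total common minutes: 20.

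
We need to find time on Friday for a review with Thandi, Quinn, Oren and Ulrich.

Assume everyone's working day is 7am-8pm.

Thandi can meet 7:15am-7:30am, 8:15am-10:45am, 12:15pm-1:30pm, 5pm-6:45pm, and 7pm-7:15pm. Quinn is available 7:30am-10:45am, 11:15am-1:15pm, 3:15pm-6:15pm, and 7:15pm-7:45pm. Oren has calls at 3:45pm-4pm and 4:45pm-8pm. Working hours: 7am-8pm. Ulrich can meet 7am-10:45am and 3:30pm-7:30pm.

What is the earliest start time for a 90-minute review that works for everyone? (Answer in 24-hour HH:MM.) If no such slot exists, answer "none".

Oren free within 07:00–20:00: 07:00–15:45, 16:00–16:45.
Thandi ∩ Quinn: 08:15–10:45, 12:15–13:15, 17:00–18:15.
Thandi ∩ Quinn ∩ Oren: 08:15–10:45, 12:15–13:15.
Thandi ∩ Quinn ∩ Oren ∩ Ulrich: 08:15–10:45.
Windows ≥ 90 min: 08:15–10:45.
Earliest such window starts at 08:15.

08:15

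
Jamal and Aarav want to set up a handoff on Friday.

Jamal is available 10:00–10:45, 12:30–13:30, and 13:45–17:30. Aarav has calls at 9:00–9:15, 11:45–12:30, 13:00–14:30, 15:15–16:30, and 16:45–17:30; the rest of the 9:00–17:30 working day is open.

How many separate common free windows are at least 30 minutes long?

3

Aarav free within 09:00–17:30: 09:15–11:45, 12:30–13:00, 14:30–15:15, 16:30–16:45.
Jamal ∩ Aarav: 10:00–10:45, 12:30–13:00, 14:30–15:15, 16:30–16:45.
Windows ≥ 30 min: 10:00–10:45, 12:30–13:00, 14:30–15:15.
That's 3 windows.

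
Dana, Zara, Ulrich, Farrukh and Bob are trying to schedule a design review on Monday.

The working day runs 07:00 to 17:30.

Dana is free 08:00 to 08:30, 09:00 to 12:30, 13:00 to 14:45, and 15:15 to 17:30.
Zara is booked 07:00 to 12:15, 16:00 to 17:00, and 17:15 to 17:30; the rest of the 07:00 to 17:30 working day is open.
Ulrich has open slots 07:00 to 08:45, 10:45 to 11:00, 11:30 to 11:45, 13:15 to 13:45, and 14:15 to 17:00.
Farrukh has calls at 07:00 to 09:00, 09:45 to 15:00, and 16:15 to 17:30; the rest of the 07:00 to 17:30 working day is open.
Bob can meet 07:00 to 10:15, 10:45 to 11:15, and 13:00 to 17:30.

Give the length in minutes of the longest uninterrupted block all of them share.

45 minutes

Zara free within 07:00–17:30: 12:15–16:00, 17:00–17:15.
Farrukh free within 07:00–17:30: 09:00–09:45, 15:00–16:15.
Dana ∩ Zara: 12:15–12:30, 13:00–14:45, 15:15–16:00, 17:00–17:15.
Dana ∩ Zara ∩ Ulrich: 13:15–13:45, 14:15–14:45, 15:15–16:00.
Dana ∩ Zara ∩ Ulrich ∩ Farrukh: 15:15–16:00.
Dana ∩ Zara ∩ Ulrich ∩ Farrukh ∩ Bob: 15:15–16:00.
Single common window of 45 minutes.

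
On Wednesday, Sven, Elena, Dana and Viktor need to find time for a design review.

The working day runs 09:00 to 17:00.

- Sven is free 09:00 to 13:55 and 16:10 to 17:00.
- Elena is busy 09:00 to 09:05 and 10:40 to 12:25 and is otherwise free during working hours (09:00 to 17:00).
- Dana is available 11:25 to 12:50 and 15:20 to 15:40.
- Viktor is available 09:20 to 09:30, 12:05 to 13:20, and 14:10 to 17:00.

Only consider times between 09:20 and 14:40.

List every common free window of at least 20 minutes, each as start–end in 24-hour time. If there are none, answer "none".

Elena free within 09:00–17:00: 09:05–10:40, 12:25–17:00.
Sven ∩ Elena: 09:05–10:40, 12:25–13:55, 16:10–17:00.
Sven ∩ Elena ∩ Dana: 12:25–12:50.
Sven ∩ Elena ∩ Dana ∩ Viktor: 12:25–12:50.
Restricted to 09:20–14:40: 12:25–12:50.
Windows ≥ 20 min: 12:25–12:50.

12:25–12:50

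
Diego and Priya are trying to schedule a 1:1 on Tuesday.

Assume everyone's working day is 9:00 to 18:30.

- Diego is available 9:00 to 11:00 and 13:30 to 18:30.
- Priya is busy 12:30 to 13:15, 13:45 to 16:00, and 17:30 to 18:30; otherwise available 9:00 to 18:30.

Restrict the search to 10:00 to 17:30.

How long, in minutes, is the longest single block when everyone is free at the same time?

Priya free within 09:00–18:30: 09:00–12:30, 13:15–13:45, 16:00–17:30.
Diego ∩ Priya: 09:00–11:00, 13:30–13:45, 16:00–17:30.
Restricted to 10:00–17:30: 10:00–11:00, 13:30–13:45, 16:00–17:30.
Common window lengths: 60, 15, 90 min; longest is 90.

90 minutes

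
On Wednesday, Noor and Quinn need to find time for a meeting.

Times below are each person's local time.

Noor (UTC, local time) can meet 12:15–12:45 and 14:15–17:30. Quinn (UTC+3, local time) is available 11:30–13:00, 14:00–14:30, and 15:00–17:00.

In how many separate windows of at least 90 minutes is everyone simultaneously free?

Noor → UTC: 12:15–12:45, 14:15–17:30.
Quinn → UTC: 08:30–10:00, 11:00–11:30, 12:00–14:00.
Noor ∩ Quinn: 12:15–12:45.
Windows ≥ 90 min: (none).
That's 0 windows.

0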